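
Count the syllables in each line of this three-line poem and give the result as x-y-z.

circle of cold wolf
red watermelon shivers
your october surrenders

5-7-7

Line 1: circle (2), of (1), cold (1), wolf (1) → 5
Line 2: red (1), watermelon (4), shivers (2) → 7
Line 3: your (1), october (3), surrenders (3) → 7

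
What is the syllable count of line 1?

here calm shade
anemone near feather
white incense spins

Line 1: here (1), calm (1), shade (1) → 3

3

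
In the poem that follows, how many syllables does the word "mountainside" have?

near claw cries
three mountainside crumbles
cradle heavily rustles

3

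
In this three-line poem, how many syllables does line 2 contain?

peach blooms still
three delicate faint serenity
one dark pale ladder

9

Line 2: three(1) + delicate(3) + faint(1) + serenity(4) = 9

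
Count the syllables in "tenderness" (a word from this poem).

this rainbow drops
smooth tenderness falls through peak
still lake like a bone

3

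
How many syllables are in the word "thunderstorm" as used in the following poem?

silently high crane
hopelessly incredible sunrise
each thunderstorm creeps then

"thunderstorm" has 3 syllables.

3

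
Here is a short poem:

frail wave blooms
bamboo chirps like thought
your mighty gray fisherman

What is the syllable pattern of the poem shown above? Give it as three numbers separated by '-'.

Line 1: "frail wave blooms": 1+1+1 = 3
Line 2: "bamboo chirps like thought": 2+1+1+1 = 5
Line 3: "your mighty gray fisherman": 1+2+1+3 = 7

3-5-7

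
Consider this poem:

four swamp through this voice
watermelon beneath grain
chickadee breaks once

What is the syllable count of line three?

Line three: chickadee (3), breaks (1), once (1) → 5

5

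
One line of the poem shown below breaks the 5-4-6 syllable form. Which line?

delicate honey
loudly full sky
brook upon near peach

The third line

Line 1: "delicate honey": 3+2 = 5 ✓
Line 2: "loudly full sky": 2+1+1 = 4 ✓
Line 3: "brook upon near peach": 1+2+1+1 = 5 (expected 6)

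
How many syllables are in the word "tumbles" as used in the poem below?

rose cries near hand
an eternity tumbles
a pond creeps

2

"tumbles" has 2 syllables.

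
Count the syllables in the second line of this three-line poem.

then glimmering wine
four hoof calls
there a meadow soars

3

The second line: "four hoof calls": 1+1+1 = 3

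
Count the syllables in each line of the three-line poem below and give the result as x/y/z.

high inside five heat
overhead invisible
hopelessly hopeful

5/7/5

Line 1: "high inside five heat": 1+2+1+1 = 5
Line 2: "overhead invisible": 3+4 = 7
Line 3: "hopelessly hopeful": 3+2 = 5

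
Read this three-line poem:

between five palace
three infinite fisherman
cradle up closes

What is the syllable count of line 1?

Line 1: "between five palace": 2+1+2 = 5

5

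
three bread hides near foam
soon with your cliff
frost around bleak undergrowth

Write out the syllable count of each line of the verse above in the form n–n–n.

Line 1: "three bread hides near foam": 1+1+1+1+1 = 5
Line 2: "soon with your cliff": 1+1+1+1 = 4
Line 3: "frost around bleak undergrowth": 1+2+1+3 = 7

5–4–7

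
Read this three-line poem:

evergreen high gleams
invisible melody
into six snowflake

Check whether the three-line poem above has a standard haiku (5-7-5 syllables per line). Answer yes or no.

Line 1: evergreen(3) + high(1) + gleams(1) = 5 ✓
Line 2: invisible(4) + melody(3) = 7 ✓
Line 3: into(2) + six(1) + snowflake(2) = 5 ✓

Yes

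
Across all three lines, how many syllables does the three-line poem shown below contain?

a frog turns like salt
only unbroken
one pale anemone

Line 1: "a frog turns like salt": 1+1+1+1+1 = 5
Line 2: "only unbroken": 2+3 = 5
Line 3: "one pale anemone": 1+1+4 = 6
Total: 5 + 5 + 6 = 16

16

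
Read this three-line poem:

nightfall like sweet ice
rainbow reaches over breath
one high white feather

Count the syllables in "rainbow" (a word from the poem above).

2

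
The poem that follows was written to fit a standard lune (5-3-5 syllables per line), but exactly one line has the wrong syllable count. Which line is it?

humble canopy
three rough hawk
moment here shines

The third line

Line 1: "humble canopy": 2+3 = 5 ✓
Line 2: "three rough hawk": 1+1+1 = 3 ✓
Line 3: "moment here shines": 2+1+1 = 4 (expected 5)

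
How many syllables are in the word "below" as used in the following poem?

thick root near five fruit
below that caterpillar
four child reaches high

2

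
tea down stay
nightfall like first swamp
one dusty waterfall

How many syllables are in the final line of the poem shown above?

6

The final line: one(1) + dusty(2) + waterfall(3) = 6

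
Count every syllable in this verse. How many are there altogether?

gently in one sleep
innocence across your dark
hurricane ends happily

Line 1: "gently in one sleep": 2+1+1+1 = 5
Line 2: "innocence across your dark": 3+2+1+1 = 7
Line 3: "hurricane ends happily": 3+1+3 = 7
Total: 5 + 7 + 7 = 19

19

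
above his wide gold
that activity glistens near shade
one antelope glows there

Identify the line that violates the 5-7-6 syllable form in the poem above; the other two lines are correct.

Line 1: above(2) + his(1) + wide(1) + gold(1) = 5 ✓
Line 2: that(1) + activity(4) + glistens(2) + near(1) + shade(1) = 9 (expected 7)
Line 3: one(1) + antelope(3) + glows(1) + there(1) = 6 ✓

The second line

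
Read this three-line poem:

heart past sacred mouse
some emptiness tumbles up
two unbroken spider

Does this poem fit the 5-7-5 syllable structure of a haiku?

No

Line 1: heart(1) + past(1) + sacred(2) + mouse(1) = 5 ✓
Line 2: some(1) + emptiness(3) + tumbles(2) + up(1) = 7 ✓
Line 3: two(1) + unbroken(3) + spider(2) = 6 (expected 5)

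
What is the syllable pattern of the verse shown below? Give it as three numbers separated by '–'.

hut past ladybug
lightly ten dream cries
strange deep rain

Line 1: hut(1) + past(1) + ladybug(3) = 5
Line 2: lightly(2) + ten(1) + dream(1) + cries(1) = 5
Line 3: strange(1) + deep(1) + rain(1) = 3

5–5–3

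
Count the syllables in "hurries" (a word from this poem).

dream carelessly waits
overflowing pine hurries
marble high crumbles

2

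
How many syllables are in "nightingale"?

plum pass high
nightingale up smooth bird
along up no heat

"nightingale" has 3 syllables.

3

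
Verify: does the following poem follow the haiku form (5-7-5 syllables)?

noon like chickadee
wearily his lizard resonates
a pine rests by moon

Line 1: noon (1), like (1), chickadee (3) → 5 ✓
Line 2: wearily (3), his (1), lizard (2), resonates (3) → 9 (expected 7)
Line 3: a (1), pine (1), rests (1), by (1), moon (1) → 5 ✓

No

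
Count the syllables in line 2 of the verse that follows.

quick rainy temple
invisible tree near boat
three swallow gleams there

Line 2: invisible(4) + tree(1) + near(1) + boat(1) = 7

7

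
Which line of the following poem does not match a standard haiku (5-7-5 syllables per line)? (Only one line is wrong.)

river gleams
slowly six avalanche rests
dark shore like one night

The first line

Line 1: "river gleams": 2+1 = 3 (expected 5)
Line 2: "slowly six avalanche rests": 2+1+3+1 = 7 ✓
Line 3: "dark shore like one night": 1+1+1+1+1 = 5 ✓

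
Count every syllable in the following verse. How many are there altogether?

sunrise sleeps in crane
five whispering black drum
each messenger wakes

Line 1: sunrise (2), sleeps (1), in (1), crane (1) → 5
Line 2: five (1), whispering (3), black (1), drum (1) → 6
Line 3: each (1), messenger (3), wakes (1) → 5
Total: 5 + 6 + 5 = 16

16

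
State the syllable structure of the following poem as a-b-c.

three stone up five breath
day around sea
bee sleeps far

Line 1: three(1) + stone(1) + up(1) + five(1) + breath(1) = 5
Line 2: day(1) + around(2) + sea(1) = 4
Line 3: bee(1) + sleeps(1) + far(1) = 3

5-4-3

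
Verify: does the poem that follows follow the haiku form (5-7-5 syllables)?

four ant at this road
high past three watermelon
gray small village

No

Line 1: four(1) + ant(1) + at(1) + this(1) + road(1) = 5 ✓
Line 2: high(1) + past(1) + three(1) + watermelon(4) = 7 ✓
Line 3: gray(1) + small(1) + village(2) = 4 (expected 5)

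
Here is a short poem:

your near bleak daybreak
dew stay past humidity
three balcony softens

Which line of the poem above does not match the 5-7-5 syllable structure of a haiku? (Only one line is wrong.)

Line 1: "your near bleak daybreak": 1+1+1+2 = 5 ✓
Line 2: "dew stay past humidity": 1+1+1+4 = 7 ✓
Line 3: "three balcony softens": 1+3+2 = 6 (expected 5)

Line 3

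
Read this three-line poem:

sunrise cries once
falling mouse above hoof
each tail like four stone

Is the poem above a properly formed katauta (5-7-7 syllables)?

Line 1: "sunrise cries once": 2+1+1 = 4 (expected 5)
Line 2: "falling mouse above hoof": 2+1+2+1 = 6 (expected 7)
Line 3: "each tail like four stone": 1+1+1+1+1 = 5 (expected 7)

No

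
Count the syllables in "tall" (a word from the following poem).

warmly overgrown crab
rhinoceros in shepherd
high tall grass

1

"tall" has 1 syllable.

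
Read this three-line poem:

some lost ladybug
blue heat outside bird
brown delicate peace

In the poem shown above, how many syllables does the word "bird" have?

1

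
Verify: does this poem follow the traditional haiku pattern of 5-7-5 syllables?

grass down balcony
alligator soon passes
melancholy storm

Yes

Line 1: grass(1) + down(1) + balcony(3) = 5 ✓
Line 2: alligator(4) + soon(1) + passes(2) = 7 ✓
Line 3: melancholy(4) + storm(1) = 5 ✓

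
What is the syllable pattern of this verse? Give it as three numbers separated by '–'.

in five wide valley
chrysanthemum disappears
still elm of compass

Line 1: in (1), five (1), wide (1), valley (2) → 5
Line 2: chrysanthemum (4), disappears (3) → 7
Line 3: still (1), elm (1), of (1), compass (2) → 5

5–7–5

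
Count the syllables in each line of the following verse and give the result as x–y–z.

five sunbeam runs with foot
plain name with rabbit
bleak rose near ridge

Line 1: five(1) + sunbeam(2) + runs(1) + with(1) + foot(1) = 6
Line 2: plain(1) + name(1) + with(1) + rabbit(2) = 5
Line 3: bleak(1) + rose(1) + near(1) + ridge(1) = 4

6–5–4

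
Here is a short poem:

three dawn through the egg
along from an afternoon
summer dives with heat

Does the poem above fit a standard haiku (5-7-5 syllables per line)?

Yes

Line 1: three(1) + dawn(1) + through(1) + the(1) + egg(1) = 5 ✓
Line 2: along(2) + from(1) + an(1) + afternoon(3) = 7 ✓
Line 3: summer(2) + dives(1) + with(1) + heat(1) = 5 ✓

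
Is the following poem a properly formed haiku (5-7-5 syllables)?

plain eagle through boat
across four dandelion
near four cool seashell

Yes

Line 1: plain(1) + eagle(2) + through(1) + boat(1) = 5 ✓
Line 2: across(2) + four(1) + dandelion(4) = 7 ✓
Line 3: near(1) + four(1) + cool(1) + seashell(2) = 5 ✓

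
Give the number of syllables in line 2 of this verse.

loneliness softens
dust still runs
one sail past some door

3

Line 2: dust (1), still (1), runs (1) → 3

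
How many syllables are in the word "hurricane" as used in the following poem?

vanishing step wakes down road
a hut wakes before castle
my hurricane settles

3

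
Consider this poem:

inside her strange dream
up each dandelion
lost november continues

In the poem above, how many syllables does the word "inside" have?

2

"inside" has 2 syllables.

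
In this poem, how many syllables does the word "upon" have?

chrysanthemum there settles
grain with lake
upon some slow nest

2

"upon" has 2 syllables.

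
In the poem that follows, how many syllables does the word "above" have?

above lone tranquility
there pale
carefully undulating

2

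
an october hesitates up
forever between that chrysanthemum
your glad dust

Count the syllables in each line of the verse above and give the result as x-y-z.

8-10-3

Line 1: an (1), october (3), hesitates (3), up (1) → 8
Line 2: forever (3), between (2), that (1), chrysanthemum (4) → 10
Line 3: your (1), glad (1), dust (1) → 3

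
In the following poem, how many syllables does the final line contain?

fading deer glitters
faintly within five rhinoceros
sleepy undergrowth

5

The final line: "sleepy undergrowth": 2+3 = 5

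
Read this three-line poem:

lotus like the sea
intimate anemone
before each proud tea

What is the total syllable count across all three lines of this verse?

Line 1: lotus(2) + like(1) + the(1) + sea(1) = 5
Line 2: intimate(3) + anemone(4) = 7
Line 3: before(2) + each(1) + proud(1) + tea(1) = 5
Total: 5 + 7 + 5 = 17

17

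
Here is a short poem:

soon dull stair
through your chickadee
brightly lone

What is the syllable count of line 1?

Line 1: "soon dull stair": 1+1+1 = 3

3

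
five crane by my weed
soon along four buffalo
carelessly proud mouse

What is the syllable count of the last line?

5

The last line: "carelessly proud mouse": 3+1+1 = 5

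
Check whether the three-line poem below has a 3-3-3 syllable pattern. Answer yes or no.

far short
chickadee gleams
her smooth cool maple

No

Line 1: "far short": 1+1 = 2 (expected 3)
Line 2: "chickadee gleams": 3+1 = 4 (expected 3)
Line 3: "her smooth cool maple": 1+1+1+2 = 5 (expected 3)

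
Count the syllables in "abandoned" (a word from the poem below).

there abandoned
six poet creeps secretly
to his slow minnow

"abandoned" has 3 syllables.

3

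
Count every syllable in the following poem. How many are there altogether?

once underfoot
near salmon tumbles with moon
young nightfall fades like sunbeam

Line 1: "once underfoot": 1+3 = 4
Line 2: "near salmon tumbles with moon": 1+2+2+1+1 = 7
Line 3: "young nightfall fades like sunbeam": 1+2+1+1+2 = 7
Total: 4 + 7 + 7 = 18

18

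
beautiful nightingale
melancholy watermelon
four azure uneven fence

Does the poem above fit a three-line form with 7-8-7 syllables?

Line 1: beautiful (3), nightingale (3) → 6 (expected 7)
Line 2: melancholy (4), watermelon (4) → 8 ✓
Line 3: four (1), azure (2), uneven (3), fence (1) → 7 ✓

No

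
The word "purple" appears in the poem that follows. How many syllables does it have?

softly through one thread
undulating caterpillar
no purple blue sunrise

"purple" has 2 syllables.

2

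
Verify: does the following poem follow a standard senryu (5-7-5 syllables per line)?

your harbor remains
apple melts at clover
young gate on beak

No

Line 1: your(1) + harbor(2) + remains(2) = 5 ✓
Line 2: apple(2) + melts(1) + at(1) + clover(2) = 6 (expected 7)
Line 3: young(1) + gate(1) + on(1) + beak(1) = 4 (expected 5)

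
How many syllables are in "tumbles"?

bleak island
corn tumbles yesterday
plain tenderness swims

2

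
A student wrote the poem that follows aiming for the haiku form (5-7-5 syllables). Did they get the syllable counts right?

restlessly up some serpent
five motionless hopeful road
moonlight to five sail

Line 1: restlessly(3) + up(1) + some(1) + serpent(2) = 7 (expected 5)
Line 2: five(1) + motionless(3) + hopeful(2) + road(1) = 7 ✓
Line 3: moonlight(2) + to(1) + five(1) + sail(1) = 5 ✓

No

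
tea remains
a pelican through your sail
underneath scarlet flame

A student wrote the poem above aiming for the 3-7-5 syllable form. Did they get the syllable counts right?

Line 1: tea(1) + remains(2) = 3 ✓
Line 2: a(1) + pelican(3) + through(1) + your(1) + sail(1) = 7 ✓
Line 3: underneath(3) + scarlet(2) + flame(1) = 6 (expected 5)

No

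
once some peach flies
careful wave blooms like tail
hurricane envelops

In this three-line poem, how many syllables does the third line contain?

The third line: hurricane(3) + envelops(3) = 6

6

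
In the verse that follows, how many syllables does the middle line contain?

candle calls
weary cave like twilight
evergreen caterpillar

The middle line: weary(2) + cave(1) + like(1) + twilight(2) = 6

6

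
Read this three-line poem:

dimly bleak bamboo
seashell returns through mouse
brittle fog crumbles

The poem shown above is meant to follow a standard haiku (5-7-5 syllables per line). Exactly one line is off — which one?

Line 1: dimly(2) + bleak(1) + bamboo(2) = 5 ✓
Line 2: seashell(2) + returns(2) + through(1) + mouse(1) = 6 (expected 7)
Line 3: brittle(2) + fog(1) + crumbles(2) = 5 ✓

Line 2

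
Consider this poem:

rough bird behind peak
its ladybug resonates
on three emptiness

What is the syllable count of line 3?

Line 3: on(1) + three(1) + emptiness(3) = 5

5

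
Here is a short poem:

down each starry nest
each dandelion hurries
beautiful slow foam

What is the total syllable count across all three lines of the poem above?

17

Line 1: "down each starry nest": 1+1+2+1 = 5
Line 2: "each dandelion hurries": 1+4+2 = 7
Line 3: "beautiful slow foam": 3+1+1 = 5
Total: 5 + 7 + 5 = 17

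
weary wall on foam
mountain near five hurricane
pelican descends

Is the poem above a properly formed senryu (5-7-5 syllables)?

Yes

Line 1: weary (2), wall (1), on (1), foam (1) → 5 ✓
Line 2: mountain (2), near (1), five (1), hurricane (3) → 7 ✓
Line 3: pelican (3), descends (2) → 5 ✓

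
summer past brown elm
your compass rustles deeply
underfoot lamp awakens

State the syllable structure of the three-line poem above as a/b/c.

5/7/7

Line 1: summer(2) + past(1) + brown(1) + elm(1) = 5
Line 2: your(1) + compass(2) + rustles(2) + deeply(2) = 7
Line 3: underfoot(3) + lamp(1) + awakens(3) = 7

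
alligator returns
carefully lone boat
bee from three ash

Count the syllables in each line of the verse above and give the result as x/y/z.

6/5/4

Line 1: alligator (4), returns (2) → 6
Line 2: carefully (3), lone (1), boat (1) → 5
Line 3: bee (1), from (1), three (1), ash (1) → 4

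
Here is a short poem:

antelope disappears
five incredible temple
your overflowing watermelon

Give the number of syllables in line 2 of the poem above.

7

Line 2: five (1), incredible (4), temple (2) → 7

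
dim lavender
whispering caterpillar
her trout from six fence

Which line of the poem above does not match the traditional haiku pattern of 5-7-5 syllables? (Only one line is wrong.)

The first line

Line 1: dim(1) + lavender(3) = 4 (expected 5)
Line 2: whispering(3) + caterpillar(4) = 7 ✓
Line 3: her(1) + trout(1) + from(1) + six(1) + fence(1) = 5 ✓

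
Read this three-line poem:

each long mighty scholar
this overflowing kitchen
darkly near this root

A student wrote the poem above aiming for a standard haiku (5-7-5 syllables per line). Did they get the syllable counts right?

No

Line 1: each(1) + long(1) + mighty(2) + scholar(2) = 6 (expected 5)
Line 2: this(1) + overflowing(4) + kitchen(2) = 7 ✓
Line 3: darkly(2) + near(1) + this(1) + root(1) = 5 ✓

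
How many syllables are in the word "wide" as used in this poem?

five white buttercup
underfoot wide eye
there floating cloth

"wide" has 1 syllable.

1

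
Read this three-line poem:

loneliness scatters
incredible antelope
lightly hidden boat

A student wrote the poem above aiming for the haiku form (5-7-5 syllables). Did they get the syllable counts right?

Line 1: loneliness(3) + scatters(2) = 5 ✓
Line 2: incredible(4) + antelope(3) = 7 ✓
Line 3: lightly(2) + hidden(2) + boat(1) = 5 ✓

Yes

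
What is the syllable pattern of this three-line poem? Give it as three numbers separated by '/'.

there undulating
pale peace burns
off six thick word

Line 1: there(1) + undulating(4) = 5
Line 2: pale(1) + peace(1) + burns(1) = 3
Line 3: off(1) + six(1) + thick(1) + word(1) = 4

5/3/4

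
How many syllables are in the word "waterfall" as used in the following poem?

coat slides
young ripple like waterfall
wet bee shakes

3

"waterfall" has 3 syllables.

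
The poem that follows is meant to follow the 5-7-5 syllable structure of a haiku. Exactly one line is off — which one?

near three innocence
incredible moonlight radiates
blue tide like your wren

The second line

Line 1: near(1) + three(1) + innocence(3) = 5 ✓
Line 2: incredible(4) + moonlight(2) + radiates(3) = 9 (expected 7)
Line 3: blue(1) + tide(1) + like(1) + your(1) + wren(1) = 5 ✓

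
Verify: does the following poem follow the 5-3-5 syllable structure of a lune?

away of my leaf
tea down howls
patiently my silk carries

No

Line 1: away(2) + of(1) + my(1) + leaf(1) = 5 ✓
Line 2: tea(1) + down(1) + howls(1) = 3 ✓
Line 3: patiently(3) + my(1) + silk(1) + carries(2) = 7 (expected 5)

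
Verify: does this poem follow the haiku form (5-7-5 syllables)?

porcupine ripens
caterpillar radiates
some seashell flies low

Yes

Line 1: "porcupine ripens": 3+2 = 5 ✓
Line 2: "caterpillar radiates": 4+3 = 7 ✓
Line 3: "some seashell flies low": 1+2+1+1 = 5 ✓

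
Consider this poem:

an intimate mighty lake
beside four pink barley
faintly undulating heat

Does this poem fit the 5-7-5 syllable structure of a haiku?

Line 1: an(1) + intimate(3) + mighty(2) + lake(1) = 7 (expected 5)
Line 2: beside(2) + four(1) + pink(1) + barley(2) = 6 (expected 7)
Line 3: faintly(2) + undulating(4) + heat(1) = 7 (expected 5)

No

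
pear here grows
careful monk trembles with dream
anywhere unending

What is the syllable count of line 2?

Line 2: careful(2) + monk(1) + trembles(2) + with(1) + dream(1) = 7

7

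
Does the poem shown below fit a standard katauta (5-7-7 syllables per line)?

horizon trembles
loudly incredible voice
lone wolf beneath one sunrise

Line 1: horizon(3) + trembles(2) = 5 ✓
Line 2: loudly(2) + incredible(4) + voice(1) = 7 ✓
Line 3: lone(1) + wolf(1) + beneath(2) + one(1) + sunrise(2) = 7 ✓

Yes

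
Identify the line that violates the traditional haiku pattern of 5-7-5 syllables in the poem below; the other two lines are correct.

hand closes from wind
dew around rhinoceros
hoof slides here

Line 3

Line 1: hand(1) + closes(2) + from(1) + wind(1) = 5 ✓
Line 2: dew(1) + around(2) + rhinoceros(4) = 7 ✓
Line 3: hoof(1) + slides(1) + here(1) = 3 (expected 5)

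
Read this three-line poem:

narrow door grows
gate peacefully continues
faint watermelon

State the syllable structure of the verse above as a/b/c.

Line 1: narrow (2), door (1), grows (1) → 4
Line 2: gate (1), peacefully (3), continues (3) → 7
Line 3: faint (1), watermelon (4) → 5

4/7/5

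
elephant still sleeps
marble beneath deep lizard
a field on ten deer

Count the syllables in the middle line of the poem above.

The middle line: "marble beneath deep lizard": 2+2+1+2 = 7

7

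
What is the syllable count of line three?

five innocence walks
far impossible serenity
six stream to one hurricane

7

Line three: six(1) + stream(1) + to(1) + one(1) + hurricane(3) = 7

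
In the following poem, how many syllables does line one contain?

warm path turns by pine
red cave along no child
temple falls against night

5

Line one: "warm path turns by pine": 1+1+1+1+1 = 5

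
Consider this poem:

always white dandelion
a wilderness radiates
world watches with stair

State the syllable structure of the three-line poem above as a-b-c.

Line 1: always (2), white (1), dandelion (4) → 7
Line 2: a (1), wilderness (3), radiates (3) → 7
Line 3: world (1), watches (2), with (1), stair (1) → 5

7-7-5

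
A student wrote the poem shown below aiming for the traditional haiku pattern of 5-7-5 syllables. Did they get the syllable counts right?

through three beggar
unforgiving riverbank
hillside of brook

No

Line 1: "through three beggar": 1+1+2 = 4 (expected 5)
Line 2: "unforgiving riverbank": 4+3 = 7 ✓
Line 3: "hillside of brook": 2+1+1 = 4 (expected 5)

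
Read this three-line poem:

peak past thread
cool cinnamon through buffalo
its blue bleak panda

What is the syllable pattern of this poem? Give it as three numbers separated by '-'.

Line 1: peak (1), past (1), thread (1) → 3
Line 2: cool (1), cinnamon (3), through (1), buffalo (3) → 8
Line 3: its (1), blue (1), bleak (1), panda (2) → 5

3-8-5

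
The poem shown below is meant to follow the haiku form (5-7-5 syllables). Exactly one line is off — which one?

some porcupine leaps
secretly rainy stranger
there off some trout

The third line

Line 1: some (1), porcupine (3), leaps (1) → 5 ✓
Line 2: secretly (3), rainy (2), stranger (2) → 7 ✓
Line 3: there (1), off (1), some (1), trout (1) → 4 (expected 5)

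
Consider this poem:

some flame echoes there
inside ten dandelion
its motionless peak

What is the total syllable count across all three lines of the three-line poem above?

Line 1: some(1) + flame(1) + echoes(2) + there(1) = 5
Line 2: inside(2) + ten(1) + dandelion(4) = 7
Line 3: its(1) + motionless(3) + peak(1) = 5
Total: 5 + 7 + 5 = 17

17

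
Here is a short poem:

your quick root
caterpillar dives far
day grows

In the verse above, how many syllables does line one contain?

3

Line one: your(1) + quick(1) + root(1) = 3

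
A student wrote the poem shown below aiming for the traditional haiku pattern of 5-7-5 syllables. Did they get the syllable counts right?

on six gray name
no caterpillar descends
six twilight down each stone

Line 1: on (1), six (1), gray (1), name (1) → 4 (expected 5)
Line 2: no (1), caterpillar (4), descends (2) → 7 ✓
Line 3: six (1), twilight (2), down (1), each (1), stone (1) → 6 (expected 5)

No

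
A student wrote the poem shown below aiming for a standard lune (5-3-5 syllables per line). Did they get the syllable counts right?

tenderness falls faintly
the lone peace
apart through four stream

Line 1: tenderness (3), falls (1), faintly (2) → 6 (expected 5)
Line 2: the (1), lone (1), peace (1) → 3 ✓
Line 3: apart (2), through (1), four (1), stream (1) → 5 ✓

No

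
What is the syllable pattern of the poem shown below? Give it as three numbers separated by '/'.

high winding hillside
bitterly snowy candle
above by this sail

5/7/5

Line 1: high(1) + winding(2) + hillside(2) = 5
Line 2: bitterly(3) + snowy(2) + candle(2) = 7
Line 3: above(2) + by(1) + this(1) + sail(1) = 5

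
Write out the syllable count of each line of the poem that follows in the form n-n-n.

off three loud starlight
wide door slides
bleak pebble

5-3-3

Line 1: off(1) + three(1) + loud(1) + starlight(2) = 5
Line 2: wide(1) + door(1) + slides(1) = 3
Line 3: bleak(1) + pebble(2) = 3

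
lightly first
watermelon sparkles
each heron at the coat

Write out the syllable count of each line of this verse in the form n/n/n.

Line 1: lightly(2) + first(1) = 3
Line 2: watermelon(4) + sparkles(2) = 6
Line 3: each(1) + heron(2) + at(1) + the(1) + coat(1) = 6

3/6/6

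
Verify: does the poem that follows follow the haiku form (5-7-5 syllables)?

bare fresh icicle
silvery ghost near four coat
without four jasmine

Line 1: "bare fresh icicle": 1+1+3 = 5 ✓
Line 2: "silvery ghost near four coat": 3+1+1+1+1 = 7 ✓
Line 3: "without four jasmine": 2+1+2 = 5 ✓

Yes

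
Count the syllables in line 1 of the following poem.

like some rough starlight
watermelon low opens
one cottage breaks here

5

Line 1: like (1), some (1), rough (1), starlight (2) → 5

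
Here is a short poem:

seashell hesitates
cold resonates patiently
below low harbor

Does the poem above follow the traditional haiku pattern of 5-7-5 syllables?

Line 1: seashell(2) + hesitates(3) = 5 ✓
Line 2: cold(1) + resonates(3) + patiently(3) = 7 ✓
Line 3: below(2) + low(1) + harbor(2) = 5 ✓

Yes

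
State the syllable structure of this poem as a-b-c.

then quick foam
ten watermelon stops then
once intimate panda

Line 1: then (1), quick (1), foam (1) → 3
Line 2: ten (1), watermelon (4), stops (1), then (1) → 7
Line 3: once (1), intimate (3), panda (2) → 6

3-7-6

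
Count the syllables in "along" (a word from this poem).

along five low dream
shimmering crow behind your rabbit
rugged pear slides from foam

"along" has 2 syllables.

2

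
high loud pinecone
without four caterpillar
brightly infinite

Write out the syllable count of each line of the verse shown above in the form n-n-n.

4-7-5

Line 1: high(1) + loud(1) + pinecone(2) = 4
Line 2: without(2) + four(1) + caterpillar(4) = 7
Line 3: brightly(2) + infinite(3) = 5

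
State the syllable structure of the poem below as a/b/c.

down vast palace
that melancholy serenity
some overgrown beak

4/9/5

Line 1: down(1) + vast(1) + palace(2) = 4
Line 2: that(1) + melancholy(4) + serenity(4) = 9
Line 3: some(1) + overgrown(3) + beak(1) = 5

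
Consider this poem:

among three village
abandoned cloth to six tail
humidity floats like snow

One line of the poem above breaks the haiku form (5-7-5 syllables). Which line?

Line 3

Line 1: "among three village": 2+1+2 = 5 ✓
Line 2: "abandoned cloth to six tail": 3+1+1+1+1 = 7 ✓
Line 3: "humidity floats like snow": 4+1+1+1 = 7 (expected 5)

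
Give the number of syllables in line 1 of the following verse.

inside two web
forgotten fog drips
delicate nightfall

4

Line 1: inside(2) + two(1) + web(1) = 4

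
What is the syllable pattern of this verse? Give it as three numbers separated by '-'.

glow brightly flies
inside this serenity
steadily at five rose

4-7-6

Line 1: glow(1) + brightly(2) + flies(1) = 4
Line 2: inside(2) + this(1) + serenity(4) = 7
Line 3: steadily(3) + at(1) + five(1) + rose(1) = 6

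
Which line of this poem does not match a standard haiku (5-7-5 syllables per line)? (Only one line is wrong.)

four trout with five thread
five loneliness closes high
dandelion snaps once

Line 1: four(1) + trout(1) + with(1) + five(1) + thread(1) = 5 ✓
Line 2: five(1) + loneliness(3) + closes(2) + high(1) = 7 ✓
Line 3: dandelion(4) + snaps(1) + once(1) = 6 (expected 5)

The third line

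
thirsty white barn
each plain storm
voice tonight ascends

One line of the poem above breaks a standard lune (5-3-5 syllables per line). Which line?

Line 1

Line 1: thirsty (2), white (1), barn (1) → 4 (expected 5)
Line 2: each (1), plain (1), storm (1) → 3 ✓
Line 3: voice (1), tonight (2), ascends (2) → 5 ✓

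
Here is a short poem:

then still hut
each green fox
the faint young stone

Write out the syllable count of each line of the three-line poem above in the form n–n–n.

Line 1: "then still hut": 1+1+1 = 3
Line 2: "each green fox": 1+1+1 = 3
Line 3: "the faint young stone": 1+1+1+1 = 4

3–3–4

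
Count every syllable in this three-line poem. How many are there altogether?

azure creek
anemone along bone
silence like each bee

Line 1: azure (2), creek (1) → 3
Line 2: anemone (4), along (2), bone (1) → 7
Line 3: silence (2), like (1), each (1), bee (1) → 5
Total: 3 + 7 + 5 = 15

15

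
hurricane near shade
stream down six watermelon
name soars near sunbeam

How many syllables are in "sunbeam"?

"sunbeam" has 2 syllables.

2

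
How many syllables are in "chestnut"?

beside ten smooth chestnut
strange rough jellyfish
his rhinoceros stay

2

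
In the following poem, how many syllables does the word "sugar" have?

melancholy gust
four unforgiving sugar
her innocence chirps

2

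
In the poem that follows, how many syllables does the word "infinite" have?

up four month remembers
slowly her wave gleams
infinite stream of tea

3

"infinite" has 3 syllables.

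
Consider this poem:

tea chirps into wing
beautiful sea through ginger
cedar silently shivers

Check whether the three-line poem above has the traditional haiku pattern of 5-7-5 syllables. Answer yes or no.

Line 1: tea(1) + chirps(1) + into(2) + wing(1) = 5 ✓
Line 2: beautiful(3) + sea(1) + through(1) + ginger(2) = 7 ✓
Line 3: cedar(2) + silently(3) + shivers(2) = 7 (expected 5)

No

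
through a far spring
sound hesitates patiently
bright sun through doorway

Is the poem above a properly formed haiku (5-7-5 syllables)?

No

Line 1: "through a far spring": 1+1+1+1 = 4 (expected 5)
Line 2: "sound hesitates patiently": 1+3+3 = 7 ✓
Line 3: "bright sun through doorway": 1+1+1+2 = 5 ✓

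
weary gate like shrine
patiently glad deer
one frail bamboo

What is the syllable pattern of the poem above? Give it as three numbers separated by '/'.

5/5/4

Line 1: weary (2), gate (1), like (1), shrine (1) → 5
Line 2: patiently (3), glad (1), deer (1) → 5
Line 3: one (1), frail (1), bamboo (2) → 4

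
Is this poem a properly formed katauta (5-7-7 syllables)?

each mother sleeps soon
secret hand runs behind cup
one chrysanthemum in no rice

No

Line 1: "each mother sleeps soon": 1+2+1+1 = 5 ✓
Line 2: "secret hand runs behind cup": 2+1+1+2+1 = 7 ✓
Line 3: "one chrysanthemum in no rice": 1+4+1+1+1 = 8 (expected 7)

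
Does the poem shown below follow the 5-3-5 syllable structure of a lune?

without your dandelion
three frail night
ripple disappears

Line 1: without (2), your (1), dandelion (4) → 7 (expected 5)
Line 2: three (1), frail (1), night (1) → 3 ✓
Line 3: ripple (2), disappears (3) → 5 ✓

No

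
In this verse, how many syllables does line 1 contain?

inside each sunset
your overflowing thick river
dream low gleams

Line 1: inside(2) + each(1) + sunset(2) = 5

5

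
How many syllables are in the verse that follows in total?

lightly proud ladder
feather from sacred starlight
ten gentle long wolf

17

Line 1: "lightly proud ladder": 2+1+2 = 5
Line 2: "feather from sacred starlight": 2+1+2+2 = 7
Line 3: "ten gentle long wolf": 1+2+1+1 = 5
Total: 5 + 7 + 5 = 17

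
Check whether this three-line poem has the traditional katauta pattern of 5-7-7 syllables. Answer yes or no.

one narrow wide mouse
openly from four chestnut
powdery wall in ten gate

Yes

Line 1: one(1) + narrow(2) + wide(1) + mouse(1) = 5 ✓
Line 2: openly(3) + from(1) + four(1) + chestnut(2) = 7 ✓
Line 3: powdery(3) + wall(1) + in(1) + ten(1) + gate(1) = 7 ✓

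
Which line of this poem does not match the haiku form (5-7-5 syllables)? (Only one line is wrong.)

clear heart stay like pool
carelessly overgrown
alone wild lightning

The second line

Line 1: clear(1) + heart(1) + stay(1) + like(1) + pool(1) = 5 ✓
Line 2: carelessly(3) + overgrown(3) = 6 (expected 7)
Line 3: alone(2) + wild(1) + lightning(2) = 5 ✓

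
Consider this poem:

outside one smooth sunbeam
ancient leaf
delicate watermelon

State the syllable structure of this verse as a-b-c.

6-3-7

Line 1: outside(2) + one(1) + smooth(1) + sunbeam(2) = 6
Line 2: ancient(2) + leaf(1) = 3
Line 3: delicate(3) + watermelon(4) = 7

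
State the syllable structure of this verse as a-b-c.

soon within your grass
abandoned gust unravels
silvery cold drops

5-7-5

Line 1: "soon within your grass": 1+2+1+1 = 5
Line 2: "abandoned gust unravels": 3+1+3 = 7
Line 3: "silvery cold drops": 3+1+1 = 5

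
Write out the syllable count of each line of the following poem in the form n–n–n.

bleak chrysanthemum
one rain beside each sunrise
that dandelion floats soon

Line 1: bleak(1) + chrysanthemum(4) = 5
Line 2: one(1) + rain(1) + beside(2) + each(1) + sunrise(2) = 7
Line 3: that(1) + dandelion(4) + floats(1) + soon(1) = 7

5–7–7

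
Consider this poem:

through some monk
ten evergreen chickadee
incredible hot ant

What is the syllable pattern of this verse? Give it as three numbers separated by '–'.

Line 1: through(1) + some(1) + monk(1) = 3
Line 2: ten(1) + evergreen(3) + chickadee(3) = 7
Line 3: incredible(4) + hot(1) + ant(1) = 6

3–7–6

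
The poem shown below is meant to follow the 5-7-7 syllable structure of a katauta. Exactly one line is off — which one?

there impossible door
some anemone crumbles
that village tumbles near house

Line 1

Line 1: there (1), impossible (4), door (1) → 6 (expected 5)
Line 2: some (1), anemone (4), crumbles (2) → 7 ✓
Line 3: that (1), village (2), tumbles (2), near (1), house (1) → 7 ✓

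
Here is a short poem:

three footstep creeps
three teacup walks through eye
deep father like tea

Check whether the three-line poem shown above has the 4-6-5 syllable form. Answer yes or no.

Yes

Line 1: three (1), footstep (2), creeps (1) → 4 ✓
Line 2: three (1), teacup (2), walks (1), through (1), eye (1) → 6 ✓
Line 3: deep (1), father (2), like (1), tea (1) → 5 ✓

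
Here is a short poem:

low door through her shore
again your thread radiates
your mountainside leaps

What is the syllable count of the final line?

The final line: "your mountainside leaps": 1+3+1 = 5

5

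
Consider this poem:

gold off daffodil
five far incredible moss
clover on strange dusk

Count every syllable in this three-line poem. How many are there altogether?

Line 1: "gold off daffodil": 1+1+3 = 5
Line 2: "five far incredible moss": 1+1+4+1 = 7
Line 3: "clover on strange dusk": 2+1+1+1 = 5
Total: 5 + 7 + 5 = 17

17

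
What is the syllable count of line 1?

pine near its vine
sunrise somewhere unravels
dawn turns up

Line 1: "pine near its vine": 1+1+1+1 = 4

4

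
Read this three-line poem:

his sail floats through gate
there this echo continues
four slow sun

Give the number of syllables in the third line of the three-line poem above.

3

The third line: four (1), slow (1), sun (1) → 3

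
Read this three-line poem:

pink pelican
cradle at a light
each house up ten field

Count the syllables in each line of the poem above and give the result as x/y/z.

4/5/5

Line 1: pink(1) + pelican(3) = 4
Line 2: cradle(2) + at(1) + a(1) + light(1) = 5
Line 3: each(1) + house(1) + up(1) + ten(1) + field(1) = 5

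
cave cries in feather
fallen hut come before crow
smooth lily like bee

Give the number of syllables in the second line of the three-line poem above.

The second line: fallen (2), hut (1), come (1), before (2), crow (1) → 7

7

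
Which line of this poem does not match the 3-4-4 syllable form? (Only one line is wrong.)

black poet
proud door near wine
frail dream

The third line

Line 1: black (1), poet (2) → 3 ✓
Line 2: proud (1), door (1), near (1), wine (1) → 4 ✓
Line 3: frail (1), dream (1) → 2 (expected 4)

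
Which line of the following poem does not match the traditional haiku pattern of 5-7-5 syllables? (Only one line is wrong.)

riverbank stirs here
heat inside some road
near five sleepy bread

Line 1: riverbank(3) + stirs(1) + here(1) = 5 ✓
Line 2: heat(1) + inside(2) + some(1) + road(1) = 5 (expected 7)
Line 3: near(1) + five(1) + sleepy(2) + bread(1) = 5 ✓

Line 2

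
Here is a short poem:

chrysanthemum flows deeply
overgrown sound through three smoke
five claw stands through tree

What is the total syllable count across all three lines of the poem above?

Line 1: chrysanthemum(4) + flows(1) + deeply(2) = 7
Line 2: overgrown(3) + sound(1) + through(1) + three(1) + smoke(1) = 7
Line 3: five(1) + claw(1) + stands(1) + through(1) + tree(1) = 5
Total: 7 + 7 + 5 = 19

19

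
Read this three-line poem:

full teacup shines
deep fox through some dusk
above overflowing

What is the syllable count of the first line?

4

The first line: full (1), teacup (2), shines (1) → 4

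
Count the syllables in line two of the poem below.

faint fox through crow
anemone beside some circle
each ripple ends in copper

Line two: anemone (4), beside (2), some (1), circle (2) → 9

9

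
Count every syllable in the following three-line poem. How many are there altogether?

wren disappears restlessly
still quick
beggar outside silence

15

Line 1: wren(1) + disappears(3) + restlessly(3) = 7
Line 2: still(1) + quick(1) = 2
Line 3: beggar(2) + outside(2) + silence(2) = 6
Total: 7 + 2 + 6 = 15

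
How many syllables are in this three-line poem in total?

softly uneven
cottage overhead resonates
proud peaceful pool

17

Line 1: softly(2) + uneven(3) = 5
Line 2: cottage(2) + overhead(3) + resonates(3) = 8
Line 3: proud(1) + peaceful(2) + pool(1) = 4
Total: 5 + 8 + 4 = 17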